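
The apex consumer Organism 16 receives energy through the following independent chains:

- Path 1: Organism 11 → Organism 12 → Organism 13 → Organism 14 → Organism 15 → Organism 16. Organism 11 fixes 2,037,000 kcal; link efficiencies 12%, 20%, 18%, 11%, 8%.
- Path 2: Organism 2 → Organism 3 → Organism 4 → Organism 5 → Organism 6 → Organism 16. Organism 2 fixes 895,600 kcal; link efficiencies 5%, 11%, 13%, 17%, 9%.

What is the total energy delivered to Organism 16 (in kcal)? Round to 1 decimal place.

Path 1: 2037000 × 0.12 × 0.2 × 0.18 × 0.11 × 0.08 = 77.438592 kcal
Path 2: 895600 × 0.05 × 0.11 × 0.13 × 0.17 × 0.09 = 9.7974162 kcal
Total at Organism 16: 77.438592 + 9.7974162 = 87.2360082 kcal

87.2 kcal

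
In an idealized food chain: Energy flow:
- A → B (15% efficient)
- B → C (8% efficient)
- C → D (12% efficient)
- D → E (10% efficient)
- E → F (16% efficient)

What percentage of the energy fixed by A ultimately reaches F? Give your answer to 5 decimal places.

Product of link efficiencies: 0.15 × 0.08 × 0.12 × 0.1 × 0.16 = 0.00002304
As a percentage: 0.00002304 × 100 = 0.00230%

0.00230%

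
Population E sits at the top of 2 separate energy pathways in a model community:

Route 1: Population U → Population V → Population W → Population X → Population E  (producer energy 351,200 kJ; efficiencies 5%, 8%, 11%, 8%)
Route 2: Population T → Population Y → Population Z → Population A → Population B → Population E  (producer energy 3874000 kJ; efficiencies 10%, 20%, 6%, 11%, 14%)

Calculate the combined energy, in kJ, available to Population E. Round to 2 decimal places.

83.95 kJ

Route 1: 351200 × 0.05 × 0.08 × 0.11 × 0.08 = 12.36224 kJ
Route 2: 3874000 × 0.1 × 0.2 × 0.06 × 0.11 × 0.14 = 71.59152 kJ
Total at Population E: 12.36224 + 71.59152 = 83.95376 kJ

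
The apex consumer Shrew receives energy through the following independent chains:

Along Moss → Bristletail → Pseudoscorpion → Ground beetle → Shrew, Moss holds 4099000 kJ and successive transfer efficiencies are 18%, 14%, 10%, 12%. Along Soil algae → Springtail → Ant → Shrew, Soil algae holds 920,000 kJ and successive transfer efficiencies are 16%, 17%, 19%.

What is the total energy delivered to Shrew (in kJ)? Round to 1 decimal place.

Via Moss: 4099000 × 0.18 × 0.14 × 0.1 × 0.12 = 1239.5376 kJ
Via Soil algae: 920000 × 0.16 × 0.17 × 0.19 = 4754.56 kJ
Total at Shrew: 1239.5376 + 4754.56 = 5994.0976 kJ

5994.1 kJ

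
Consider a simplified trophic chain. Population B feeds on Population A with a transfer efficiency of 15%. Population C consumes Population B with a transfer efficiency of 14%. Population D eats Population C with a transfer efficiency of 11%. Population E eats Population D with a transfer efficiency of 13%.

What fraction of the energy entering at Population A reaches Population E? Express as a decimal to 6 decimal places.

Product of link efficiencies: 0.15 × 0.14 × 0.11 × 0.13 = 0.0003003

0.000300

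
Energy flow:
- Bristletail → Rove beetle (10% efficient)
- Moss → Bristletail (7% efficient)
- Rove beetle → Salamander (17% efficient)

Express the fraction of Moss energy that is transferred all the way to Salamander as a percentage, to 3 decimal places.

0.119%

Product of link efficiencies: 0.07 × 0.1 × 0.17 = 0.00119
As a percentage: 0.00119 × 100 = 0.119%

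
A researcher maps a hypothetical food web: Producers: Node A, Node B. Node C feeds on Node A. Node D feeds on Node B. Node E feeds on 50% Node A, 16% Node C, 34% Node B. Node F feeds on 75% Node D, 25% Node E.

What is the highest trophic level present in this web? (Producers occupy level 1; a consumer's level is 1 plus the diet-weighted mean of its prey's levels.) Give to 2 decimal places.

Node C: 1 + 1 = 2
Node D: 1 + 1 = 2
Node E: 1 + (0.5×1 + 0.16×2 + 0.34×1) = 2.16
Node F: 1 + (0.75×2 + 0.25×2.16) = 3.04

3.04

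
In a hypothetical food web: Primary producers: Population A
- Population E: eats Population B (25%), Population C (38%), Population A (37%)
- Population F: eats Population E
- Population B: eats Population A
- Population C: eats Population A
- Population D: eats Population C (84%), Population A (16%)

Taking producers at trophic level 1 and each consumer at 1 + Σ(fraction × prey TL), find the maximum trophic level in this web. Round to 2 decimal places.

Population B: 1 + 1 = 2
Population C: 1 + 1 = 2
Population D: 1 + (0.84×2 + 0.16×1) = 2.84
Population E: 1 + (0.25×2 + 0.38×2 + 0.37×1) = 2.63
Population F: 1 + 2.63 = 3.63

3.63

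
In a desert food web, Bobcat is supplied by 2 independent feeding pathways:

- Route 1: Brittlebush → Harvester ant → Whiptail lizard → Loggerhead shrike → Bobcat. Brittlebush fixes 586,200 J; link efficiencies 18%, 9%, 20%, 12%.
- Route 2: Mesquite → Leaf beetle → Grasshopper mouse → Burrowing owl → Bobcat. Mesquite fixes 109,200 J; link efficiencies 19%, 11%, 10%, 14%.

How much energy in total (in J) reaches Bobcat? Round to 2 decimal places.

Route 1: 586200 × 0.18 × 0.09 × 0.2 × 0.12 = 227.91456 J
Route 2: 109200 × 0.19 × 0.11 × 0.1 × 0.14 = 31.95192 J
Total at Bobcat: 227.91456 + 31.95192 = 259.86648 J

259.87 J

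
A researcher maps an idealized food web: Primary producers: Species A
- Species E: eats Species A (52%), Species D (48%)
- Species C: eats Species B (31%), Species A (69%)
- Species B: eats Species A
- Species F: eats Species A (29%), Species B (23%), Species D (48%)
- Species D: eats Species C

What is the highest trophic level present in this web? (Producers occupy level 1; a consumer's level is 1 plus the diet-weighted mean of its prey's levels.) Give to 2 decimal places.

3.34

Species B: 1 + 1 = 2
Species C: 1 + (0.31×2 + 0.69×1) = 2.31
Species D: 1 + 2.31 = 3.31
Species E: 1 + (0.52×1 + 0.48×3.31) = 3.1088
Species F: 1 + (0.29×1 + 0.23×2 + 0.48×3.31) = 3.3388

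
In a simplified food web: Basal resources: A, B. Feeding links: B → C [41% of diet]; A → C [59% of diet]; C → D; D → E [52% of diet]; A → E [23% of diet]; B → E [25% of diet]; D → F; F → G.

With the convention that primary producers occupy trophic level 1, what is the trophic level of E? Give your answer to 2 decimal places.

C: 1 + (0.41×1 + 0.59×1) = 2
D: 1 + 2 = 3
E: 1 + (0.52×3 + 0.23×1 + 0.25×1) = 3.04
F: 1 + 3 = 4
G: 1 + 4 = 5

3.04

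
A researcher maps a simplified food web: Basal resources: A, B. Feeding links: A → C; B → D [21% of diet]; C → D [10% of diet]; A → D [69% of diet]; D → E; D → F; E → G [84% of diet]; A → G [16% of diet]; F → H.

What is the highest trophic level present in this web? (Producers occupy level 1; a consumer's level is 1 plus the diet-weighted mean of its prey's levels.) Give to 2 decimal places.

C: 1 + 1 = 2
D: 1 + (0.21×1 + 0.1×2 + 0.69×1) = 2.1
E: 1 + 2.1 = 3.1
F: 1 + 2.1 = 3.1
G: 1 + (0.84×3.1 + 0.16×1) = 3.764
H: 1 + 3.1 = 4.1

4.10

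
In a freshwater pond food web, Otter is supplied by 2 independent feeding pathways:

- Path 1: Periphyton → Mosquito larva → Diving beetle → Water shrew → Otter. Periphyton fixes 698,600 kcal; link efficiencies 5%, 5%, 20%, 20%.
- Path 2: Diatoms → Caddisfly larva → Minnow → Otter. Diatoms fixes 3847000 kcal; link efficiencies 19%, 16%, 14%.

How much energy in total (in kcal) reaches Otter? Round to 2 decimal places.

16442.69 kcal

Path 1: 698600 × 0.05 × 0.05 × 0.2 × 0.2 = 69.86 kcal
Path 2: 3847000 × 0.19 × 0.16 × 0.14 = 16372.832 kcal
Total at Otter: 69.86 + 16372.832 = 16442.692 kcal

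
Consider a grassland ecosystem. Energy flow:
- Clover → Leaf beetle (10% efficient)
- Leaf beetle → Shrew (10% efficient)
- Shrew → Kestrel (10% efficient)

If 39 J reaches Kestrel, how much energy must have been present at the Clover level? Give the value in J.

39000 J

Cumulative transfer efficiency: 0.1 × 0.1 × 0.1 = 0.001
Clover energy = 39 / 0.001 = 39000 J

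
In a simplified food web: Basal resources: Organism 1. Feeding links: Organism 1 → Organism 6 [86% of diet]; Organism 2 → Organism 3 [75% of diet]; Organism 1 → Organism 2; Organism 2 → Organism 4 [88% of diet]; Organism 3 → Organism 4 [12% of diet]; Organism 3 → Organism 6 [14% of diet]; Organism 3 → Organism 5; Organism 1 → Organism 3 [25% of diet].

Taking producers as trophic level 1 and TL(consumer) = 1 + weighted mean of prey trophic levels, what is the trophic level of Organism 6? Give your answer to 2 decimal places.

2.25

Organism 2: 1 + 1 = 2
Organism 3: 1 + (0.75×2 + 0.25×1) = 2.75
Organism 4: 1 + (0.88×2 + 0.12×2.75) = 3.09
Organism 5: 1 + 2.75 = 3.75
Organism 6: 1 + (0.14×2.75 + 0.86×1) = 2.245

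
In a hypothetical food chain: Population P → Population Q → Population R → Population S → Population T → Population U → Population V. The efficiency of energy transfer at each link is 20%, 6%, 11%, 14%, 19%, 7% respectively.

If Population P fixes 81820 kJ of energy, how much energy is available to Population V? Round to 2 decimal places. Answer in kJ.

0.20 kJ

Population Q: 81820 × 0.2 = 16364 kJ
Population R: 16364 × 0.06 = 981.84 kJ
Population S: 981.84 × 0.11 = 108.0024 kJ
Population T: 108.0024 × 0.14 = 15.120336 kJ
Population U: 15.120336 × 0.19 = 2.87286384 kJ
Population V: 2.87286384 × 0.07 = 0.2011004688 kJ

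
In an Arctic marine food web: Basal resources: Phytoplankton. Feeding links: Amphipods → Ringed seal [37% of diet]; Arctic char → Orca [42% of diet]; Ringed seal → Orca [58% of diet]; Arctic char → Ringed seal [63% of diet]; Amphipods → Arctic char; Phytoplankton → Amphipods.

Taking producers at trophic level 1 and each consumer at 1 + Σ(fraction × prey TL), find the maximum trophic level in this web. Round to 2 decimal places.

4.37

Amphipods: 1 + 1 = 2
Arctic char: 1 + 2 = 3
Ringed seal: 1 + (0.63×3 + 0.37×2) = 3.63
Orca: 1 + (0.58×3.63 + 0.42×3) = 4.3654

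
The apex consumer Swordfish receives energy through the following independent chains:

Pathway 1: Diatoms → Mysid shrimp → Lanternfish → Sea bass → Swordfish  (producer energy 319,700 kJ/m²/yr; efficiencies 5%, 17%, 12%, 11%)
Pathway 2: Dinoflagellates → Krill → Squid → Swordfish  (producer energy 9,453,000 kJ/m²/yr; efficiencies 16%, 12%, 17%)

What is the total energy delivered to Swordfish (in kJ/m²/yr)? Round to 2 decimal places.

Pathway 1: 319700 × 0.05 × 0.17 × 0.12 × 0.11 = 35.87034 kJ/m²/yr
Pathway 2: 9453000 × 0.16 × 0.12 × 0.17 = 30854.592 kJ/m²/yr
Total at Swordfish: 35.87034 + 30854.592 = 30890.46234 kJ/m²/yr

30890.46 kJ/m²/yr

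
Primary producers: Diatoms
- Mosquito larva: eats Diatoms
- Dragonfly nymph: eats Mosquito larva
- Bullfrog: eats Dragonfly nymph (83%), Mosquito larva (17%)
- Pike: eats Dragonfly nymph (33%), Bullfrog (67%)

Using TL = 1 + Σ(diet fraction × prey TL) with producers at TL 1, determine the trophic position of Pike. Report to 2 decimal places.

Mosquito larva: 1 + 1 = 2
Dragonfly nymph: 1 + 2 = 3
Bullfrog: 1 + (0.83×3 + 0.17×2) = 3.83
Pike: 1 + (0.33×3 + 0.67×3.83) = 4.5561

4.56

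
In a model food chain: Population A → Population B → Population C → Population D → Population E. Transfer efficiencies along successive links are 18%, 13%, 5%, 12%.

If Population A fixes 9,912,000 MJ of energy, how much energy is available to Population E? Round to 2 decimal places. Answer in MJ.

Population B: 9912000 × 0.18 = 1784160 MJ
Population C: 1784160 × 0.13 = 231940.8 MJ
Population D: 231940.8 × 0.05 = 11597.04 MJ
Population E: 11597.04 × 0.12 = 1391.6448 MJ

1391.64 MJ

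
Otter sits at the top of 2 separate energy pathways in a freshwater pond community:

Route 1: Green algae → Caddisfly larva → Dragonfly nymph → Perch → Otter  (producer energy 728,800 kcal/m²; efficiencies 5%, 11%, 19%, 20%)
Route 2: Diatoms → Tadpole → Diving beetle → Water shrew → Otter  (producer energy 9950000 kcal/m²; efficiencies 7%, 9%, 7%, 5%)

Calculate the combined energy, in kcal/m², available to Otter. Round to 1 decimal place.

371.7 kcal/m²

Route 1: 728800 × 0.05 × 0.11 × 0.19 × 0.2 = 152.3192 kcal/m²
Route 2: 9950000 × 0.07 × 0.09 × 0.07 × 0.05 = 219.3975 kcal/m²
Total at Otter: 152.3192 + 219.3975 = 371.7167 kcal/m²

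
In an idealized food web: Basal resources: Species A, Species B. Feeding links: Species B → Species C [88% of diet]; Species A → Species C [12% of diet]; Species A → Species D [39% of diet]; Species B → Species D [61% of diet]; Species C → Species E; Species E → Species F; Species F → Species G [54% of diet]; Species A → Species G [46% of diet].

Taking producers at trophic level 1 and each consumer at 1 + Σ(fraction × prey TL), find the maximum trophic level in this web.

Species C: 1 + (0.88×1 + 0.12×1) = 2
Species D: 1 + (0.39×1 + 0.61×1) = 2
Species E: 1 + 2 = 3
Species F: 1 + 3 = 4
Species G: 1 + (0.54×4 + 0.46×1) = 3.62

4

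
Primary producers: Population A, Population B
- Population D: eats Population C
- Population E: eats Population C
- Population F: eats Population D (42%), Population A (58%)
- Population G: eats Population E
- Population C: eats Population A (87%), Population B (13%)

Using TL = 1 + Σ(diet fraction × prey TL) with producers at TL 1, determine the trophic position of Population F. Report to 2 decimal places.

Population C: 1 + (0.87×1 + 0.13×1) = 2
Population D: 1 + 2 = 3
Population E: 1 + 2 = 3
Population F: 1 + (0.42×3 + 0.58×1) = 2.84
Population G: 1 + 3 = 4

2.84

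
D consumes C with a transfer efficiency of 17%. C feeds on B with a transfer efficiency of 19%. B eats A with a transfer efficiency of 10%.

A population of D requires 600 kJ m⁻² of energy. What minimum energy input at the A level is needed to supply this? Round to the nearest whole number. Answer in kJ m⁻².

Cumulative transfer efficiency: 0.1 × 0.19 × 0.17 = 0.00323
A energy = 600 / 0.00323 = 185759 kJ m⁻²

185759 kJ m⁻²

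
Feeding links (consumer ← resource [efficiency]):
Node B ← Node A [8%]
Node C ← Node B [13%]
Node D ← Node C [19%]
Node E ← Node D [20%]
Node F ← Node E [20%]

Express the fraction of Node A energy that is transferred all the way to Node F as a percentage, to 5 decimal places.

Product of link efficiencies: 0.08 × 0.13 × 0.19 × 0.2 × 0.2 = 0.00007904
As a percentage: 0.00007904 × 100 = 0.00790%

0.00790%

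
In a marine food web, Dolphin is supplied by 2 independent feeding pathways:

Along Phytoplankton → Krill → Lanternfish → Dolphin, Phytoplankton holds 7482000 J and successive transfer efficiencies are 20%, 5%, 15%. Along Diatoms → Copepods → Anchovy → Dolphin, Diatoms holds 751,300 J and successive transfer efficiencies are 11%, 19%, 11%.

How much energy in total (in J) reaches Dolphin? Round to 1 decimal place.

12950.2 J

Via Phytoplankton: 7482000 × 0.2 × 0.05 × 0.15 = 11223 J
Via Diatoms: 751300 × 0.11 × 0.19 × 0.11 = 1727.2387 J
Total at Dolphin: 11223 + 1727.2387 = 12950.2387 J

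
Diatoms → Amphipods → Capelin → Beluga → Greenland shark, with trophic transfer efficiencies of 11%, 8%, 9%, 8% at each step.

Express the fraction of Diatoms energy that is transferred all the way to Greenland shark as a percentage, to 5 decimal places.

Product of link efficiencies: 0.11 × 0.08 × 0.09 × 0.08 = 0.00006336
As a percentage: 0.00006336 × 100 = 0.00634%

0.00634%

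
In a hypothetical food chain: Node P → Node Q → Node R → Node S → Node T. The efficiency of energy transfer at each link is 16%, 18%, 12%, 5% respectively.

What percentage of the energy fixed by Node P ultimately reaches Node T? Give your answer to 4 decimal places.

0.0173%

Product of link efficiencies: 0.16 × 0.18 × 0.12 × 0.05 = 0.0001728
As a percentage: 0.0001728 × 100 = 0.0173%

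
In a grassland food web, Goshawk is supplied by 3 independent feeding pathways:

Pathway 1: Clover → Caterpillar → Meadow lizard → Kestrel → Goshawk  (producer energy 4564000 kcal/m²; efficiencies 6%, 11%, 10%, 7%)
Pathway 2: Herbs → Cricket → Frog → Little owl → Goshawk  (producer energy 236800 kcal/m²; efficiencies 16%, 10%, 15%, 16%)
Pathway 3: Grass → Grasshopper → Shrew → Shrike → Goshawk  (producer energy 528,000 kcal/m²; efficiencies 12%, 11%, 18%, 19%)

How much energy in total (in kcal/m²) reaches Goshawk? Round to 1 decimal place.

Pathway 1: 4564000 × 0.06 × 0.11 × 0.1 × 0.07 = 210.8568 kcal/m²
Pathway 2: 236800 × 0.16 × 0.1 × 0.15 × 0.16 = 90.9312 kcal/m²
Pathway 3: 528000 × 0.12 × 0.11 × 0.18 × 0.19 = 238.36032 kcal/m²
Total at Goshawk: 210.8568 + 90.9312 + 238.36032 = 540.14832 kcal/m²

540.1 kcal/m²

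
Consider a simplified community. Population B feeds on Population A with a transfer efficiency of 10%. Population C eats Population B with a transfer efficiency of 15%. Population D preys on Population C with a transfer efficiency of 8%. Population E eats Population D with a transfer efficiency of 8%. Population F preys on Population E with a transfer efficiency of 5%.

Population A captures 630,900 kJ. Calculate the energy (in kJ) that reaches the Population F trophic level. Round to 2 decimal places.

Population B: 630900 × 0.1 = 63090 kJ
Population C: 63090 × 0.15 = 9463.5 kJ
Population D: 9463.5 × 0.08 = 757.08 kJ
Population E: 757.08 × 0.08 = 60.5664 kJ
Population F: 60.5664 × 0.05 = 3.02832 kJ

3.03 kJ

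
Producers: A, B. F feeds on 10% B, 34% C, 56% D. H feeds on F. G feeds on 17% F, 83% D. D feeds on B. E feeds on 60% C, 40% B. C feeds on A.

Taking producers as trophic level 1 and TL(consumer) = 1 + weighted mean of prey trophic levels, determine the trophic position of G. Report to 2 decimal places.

3.15

C: 1 + 1 = 2
D: 1 + 1 = 2
E: 1 + (0.6×2 + 0.4×1) = 2.6
F: 1 + (0.1×1 + 0.34×2 + 0.56×2) = 2.9
G: 1 + (0.17×2.9 + 0.83×2) = 3.153
H: 1 + 2.9 = 3.9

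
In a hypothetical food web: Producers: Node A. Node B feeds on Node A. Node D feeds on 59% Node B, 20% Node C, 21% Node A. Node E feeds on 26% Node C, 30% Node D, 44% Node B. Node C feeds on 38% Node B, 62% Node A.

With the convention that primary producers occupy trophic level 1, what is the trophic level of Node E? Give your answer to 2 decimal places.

3.36

Node B: 1 + 1 = 2
Node C: 1 + (0.38×2 + 0.62×1) = 2.38
Node D: 1 + (0.59×2 + 0.2×2.38 + 0.21×1) = 2.866
Node E: 1 + (0.26×2.38 + 0.3×2.866 + 0.44×2) = 3.3586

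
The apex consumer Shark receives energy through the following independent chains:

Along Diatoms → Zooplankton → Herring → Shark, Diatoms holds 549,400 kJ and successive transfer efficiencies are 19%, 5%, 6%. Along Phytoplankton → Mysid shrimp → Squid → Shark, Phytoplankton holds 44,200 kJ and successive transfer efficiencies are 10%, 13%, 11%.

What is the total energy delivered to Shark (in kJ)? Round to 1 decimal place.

Via Diatoms: 549400 × 0.19 × 0.05 × 0.06 = 313.158 kJ
Via Phytoplankton: 44200 × 0.1 × 0.13 × 0.11 = 63.206 kJ
Total at Shark: 313.158 + 63.206 = 376.364 kJ

376.4 kJ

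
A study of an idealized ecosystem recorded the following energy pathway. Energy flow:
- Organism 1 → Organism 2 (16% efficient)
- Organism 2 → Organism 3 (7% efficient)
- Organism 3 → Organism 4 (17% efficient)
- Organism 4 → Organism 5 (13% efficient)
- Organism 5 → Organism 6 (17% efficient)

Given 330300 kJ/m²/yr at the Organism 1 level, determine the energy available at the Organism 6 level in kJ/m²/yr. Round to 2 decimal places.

13.90 kJ/m²/yr

Organism 2: 330300 × 0.16 = 52848 kJ/m²/yr
Organism 3: 52848 × 0.07 = 3699.36 kJ/m²/yr
Organism 4: 3699.36 × 0.17 = 628.8912 kJ/m²/yr
Organism 5: 628.8912 × 0.13 = 81.755856 kJ/m²/yr
Organism 6: 81.755856 × 0.17 = 13.89849552 kJ/m²/yr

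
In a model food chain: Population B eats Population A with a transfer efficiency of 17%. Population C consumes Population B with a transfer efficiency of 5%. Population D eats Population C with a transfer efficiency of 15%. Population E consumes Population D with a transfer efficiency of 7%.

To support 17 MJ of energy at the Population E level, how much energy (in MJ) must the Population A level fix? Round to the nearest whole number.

190476 MJ

Cumulative transfer efficiency: 0.17 × 0.05 × 0.15 × 0.07 = 0.00008925
Population A energy = 17 / 0.00008925 = 190476 MJ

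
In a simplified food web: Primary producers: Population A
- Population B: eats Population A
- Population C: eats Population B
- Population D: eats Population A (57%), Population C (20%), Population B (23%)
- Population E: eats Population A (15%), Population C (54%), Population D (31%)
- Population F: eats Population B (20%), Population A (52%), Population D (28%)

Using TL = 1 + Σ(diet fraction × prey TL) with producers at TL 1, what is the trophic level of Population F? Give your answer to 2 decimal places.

Population B: 1 + 1 = 2
Population C: 1 + 2 = 3
Population D: 1 + (0.57×1 + 0.2×3 + 0.23×2) = 2.63
Population E: 1 + (0.15×1 + 0.54×3 + 0.31×2.63) = 3.5853
Population F: 1 + (0.2×2 + 0.52×1 + 0.28×2.63) = 2.6564

2.66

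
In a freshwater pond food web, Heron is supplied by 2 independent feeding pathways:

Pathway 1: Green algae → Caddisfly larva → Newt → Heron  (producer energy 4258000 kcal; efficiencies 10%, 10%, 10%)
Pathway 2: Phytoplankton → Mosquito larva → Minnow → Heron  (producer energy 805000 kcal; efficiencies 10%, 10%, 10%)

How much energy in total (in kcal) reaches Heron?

Pathway 1: 4258000 × 0.1 × 0.1 × 0.1 = 4258 kcal
Pathway 2: 805000 × 0.1 × 0.1 × 0.1 = 805 kcal
Total at Heron: 4258 + 805 = 5063 kcal

5063 kcal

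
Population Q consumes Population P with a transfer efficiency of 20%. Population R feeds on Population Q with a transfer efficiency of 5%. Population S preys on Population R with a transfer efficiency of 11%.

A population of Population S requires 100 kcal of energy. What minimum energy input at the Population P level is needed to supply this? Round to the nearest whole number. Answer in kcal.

Cumulative transfer efficiency: 0.2 × 0.05 × 0.11 = 0.0011
Population P energy = 100 / 0.0011 = 90909 kcal

90909 kcal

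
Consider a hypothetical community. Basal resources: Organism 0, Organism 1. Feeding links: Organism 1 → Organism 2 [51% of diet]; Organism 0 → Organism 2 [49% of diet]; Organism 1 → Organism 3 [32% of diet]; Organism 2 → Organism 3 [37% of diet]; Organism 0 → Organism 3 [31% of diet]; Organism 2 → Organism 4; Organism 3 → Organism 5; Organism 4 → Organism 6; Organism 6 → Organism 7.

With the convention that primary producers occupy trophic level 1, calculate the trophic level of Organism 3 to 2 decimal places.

Organism 2: 1 + (0.51×1 + 0.49×1) = 2
Organism 3: 1 + (0.32×1 + 0.37×2 + 0.31×1) = 2.37
Organism 4: 1 + 2 = 3
Organism 5: 1 + 2.37 = 3.37
Organism 6: 1 + 3 = 4
Organism 7: 1 + 4 = 5

2.37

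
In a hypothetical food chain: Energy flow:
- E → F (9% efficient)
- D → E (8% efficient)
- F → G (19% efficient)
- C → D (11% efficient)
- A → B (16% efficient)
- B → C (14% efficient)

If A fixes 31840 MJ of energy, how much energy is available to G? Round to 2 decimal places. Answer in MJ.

0.11 MJ

B: 31840 × 0.16 = 5094.4 MJ
C: 5094.4 × 0.14 = 713.216 MJ
D: 713.216 × 0.11 = 78.45376 MJ
E: 78.45376 × 0.08 = 6.2763008 MJ
F: 6.2763008 × 0.09 = 0.564867072 MJ
G: 0.564867072 × 0.19 = 0.10732474368 MJ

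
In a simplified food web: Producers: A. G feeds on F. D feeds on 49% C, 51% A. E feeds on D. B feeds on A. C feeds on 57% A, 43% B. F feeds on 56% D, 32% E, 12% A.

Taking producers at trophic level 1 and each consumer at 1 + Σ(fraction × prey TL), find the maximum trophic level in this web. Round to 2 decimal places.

4.82

B: 1 + 1 = 2
C: 1 + (0.57×1 + 0.43×2) = 2.43
D: 1 + (0.49×2.43 + 0.51×1) = 2.7007
E: 1 + 2.7007 = 3.7007
F: 1 + (0.56×2.7007 + 0.32×3.7007 + 0.12×1) = 3.816616
G: 1 + 3.816616 = 4.816616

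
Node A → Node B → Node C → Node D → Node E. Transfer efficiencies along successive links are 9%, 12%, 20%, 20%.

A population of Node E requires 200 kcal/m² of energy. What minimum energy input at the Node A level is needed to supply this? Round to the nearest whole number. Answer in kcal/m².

462963 kcal/m²

Cumulative transfer efficiency: 0.09 × 0.12 × 0.2 × 0.2 = 0.000432
Node A energy = 200 / 0.000432 = 462963 kcal/m²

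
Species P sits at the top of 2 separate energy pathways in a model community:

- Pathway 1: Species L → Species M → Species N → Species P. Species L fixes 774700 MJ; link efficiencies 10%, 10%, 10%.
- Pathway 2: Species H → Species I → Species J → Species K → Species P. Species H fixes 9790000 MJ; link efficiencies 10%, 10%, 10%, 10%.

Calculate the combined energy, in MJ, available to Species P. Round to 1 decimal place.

Pathway 1: 774700 × 0.1 × 0.1 × 0.1 = 774.7 MJ
Pathway 2: 9790000 × 0.1 × 0.1 × 0.1 × 0.1 = 979 MJ
Total at Species P: 774.7 + 979 = 1753.7 MJ

1753.7 MJ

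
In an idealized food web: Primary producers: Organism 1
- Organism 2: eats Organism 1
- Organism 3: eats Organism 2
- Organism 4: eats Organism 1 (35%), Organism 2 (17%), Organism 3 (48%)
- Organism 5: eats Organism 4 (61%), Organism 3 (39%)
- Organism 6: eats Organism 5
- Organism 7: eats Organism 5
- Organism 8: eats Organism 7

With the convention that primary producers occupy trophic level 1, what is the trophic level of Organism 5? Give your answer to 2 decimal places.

Organism 2: 1 + 1 = 2
Organism 3: 1 + 2 = 3
Organism 4: 1 + (0.35×1 + 0.17×2 + 0.48×3) = 3.13
Organism 5: 1 + (0.61×3.13 + 0.39×3) = 4.0793
Organism 6: 1 + 4.0793 = 5.0793
Organism 7: 1 + 4.0793 = 5.0793
Organism 8: 1 + 5.0793 = 6.0793

4.08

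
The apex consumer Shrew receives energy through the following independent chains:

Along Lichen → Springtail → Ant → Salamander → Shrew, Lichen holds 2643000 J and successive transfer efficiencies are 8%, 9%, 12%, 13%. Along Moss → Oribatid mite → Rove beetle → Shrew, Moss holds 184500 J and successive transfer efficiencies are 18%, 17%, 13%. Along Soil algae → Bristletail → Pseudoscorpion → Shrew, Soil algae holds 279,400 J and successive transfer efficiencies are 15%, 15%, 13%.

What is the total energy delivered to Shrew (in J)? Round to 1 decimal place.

1848.0 J

Via Lichen: 2643000 × 0.08 × 0.09 × 0.12 × 0.13 = 296.86176 J
Via Moss: 184500 × 0.18 × 0.17 × 0.13 = 733.941 J
Via Soil algae: 279400 × 0.15 × 0.15 × 0.13 = 817.245 J
Total at Shrew: 296.86176 + 733.941 + 817.245 = 1848.04776 J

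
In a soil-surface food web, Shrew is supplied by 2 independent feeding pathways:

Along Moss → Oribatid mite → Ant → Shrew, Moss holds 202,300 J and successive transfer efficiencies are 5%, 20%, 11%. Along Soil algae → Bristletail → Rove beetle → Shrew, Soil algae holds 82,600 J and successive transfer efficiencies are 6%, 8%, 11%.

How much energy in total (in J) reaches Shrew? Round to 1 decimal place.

Via Moss: 202300 × 0.05 × 0.2 × 0.11 = 222.53 J
Via Soil algae: 82600 × 0.06 × 0.08 × 0.11 = 43.6128 J
Total at Shrew: 222.53 + 43.6128 = 266.1428 J

266.1 J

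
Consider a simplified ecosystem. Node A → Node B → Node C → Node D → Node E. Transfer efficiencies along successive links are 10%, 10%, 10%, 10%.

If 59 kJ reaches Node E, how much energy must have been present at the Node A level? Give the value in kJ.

590000 kJ

Cumulative transfer efficiency: 0.1 × 0.1 × 0.1 × 0.1 = 0.0001
Node A energy = 59 / 0.0001 = 590000 kJ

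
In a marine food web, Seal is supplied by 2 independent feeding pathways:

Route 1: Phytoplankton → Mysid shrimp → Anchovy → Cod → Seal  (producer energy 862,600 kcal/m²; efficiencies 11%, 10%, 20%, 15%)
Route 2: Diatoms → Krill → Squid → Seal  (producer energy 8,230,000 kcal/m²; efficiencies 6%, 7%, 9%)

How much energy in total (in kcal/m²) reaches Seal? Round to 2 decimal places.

3395.60 kcal/m²

Route 1: 862600 × 0.11 × 0.1 × 0.2 × 0.15 = 284.658 kcal/m²
Route 2: 8230000 × 0.06 × 0.07 × 0.09 = 3110.94 kcal/m²
Total at Seal: 284.658 + 3110.94 = 3395.598 kcal/m²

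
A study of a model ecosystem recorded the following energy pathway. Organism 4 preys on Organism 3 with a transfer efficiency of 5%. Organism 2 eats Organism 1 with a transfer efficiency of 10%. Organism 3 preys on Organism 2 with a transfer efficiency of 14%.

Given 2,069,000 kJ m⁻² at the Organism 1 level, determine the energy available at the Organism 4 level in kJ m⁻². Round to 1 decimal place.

Organism 2: 2069000 × 0.1 = 206900 kJ m⁻²
Organism 3: 206900 × 0.14 = 28966 kJ m⁻²
Organism 4: 28966 × 0.05 = 1448.3 kJ m⁻²

1448.3 kJ m⁻²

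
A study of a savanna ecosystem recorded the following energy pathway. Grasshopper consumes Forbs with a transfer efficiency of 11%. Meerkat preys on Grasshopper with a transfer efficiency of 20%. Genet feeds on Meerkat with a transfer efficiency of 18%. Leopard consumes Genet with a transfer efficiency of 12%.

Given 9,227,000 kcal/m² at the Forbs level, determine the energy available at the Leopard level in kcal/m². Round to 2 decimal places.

4384.67 kcal/m²

Grasshopper: 9227000 × 0.11 = 1014970 kcal/m²
Meerkat: 1014970 × 0.2 = 202994 kcal/m²
Genet: 202994 × 0.18 = 36538.92 kcal/m²
Leopard: 36538.92 × 0.12 = 4384.6704 kcal/m²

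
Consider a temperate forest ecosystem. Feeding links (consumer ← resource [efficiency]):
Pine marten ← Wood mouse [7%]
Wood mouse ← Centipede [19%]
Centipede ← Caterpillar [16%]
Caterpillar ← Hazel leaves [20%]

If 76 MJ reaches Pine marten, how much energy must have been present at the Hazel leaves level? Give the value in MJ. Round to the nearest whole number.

Cumulative transfer efficiency: 0.2 × 0.16 × 0.19 × 0.07 = 0.0004256
Hazel leaves energy = 76 / 0.0004256 = 178571 MJ

178571 MJ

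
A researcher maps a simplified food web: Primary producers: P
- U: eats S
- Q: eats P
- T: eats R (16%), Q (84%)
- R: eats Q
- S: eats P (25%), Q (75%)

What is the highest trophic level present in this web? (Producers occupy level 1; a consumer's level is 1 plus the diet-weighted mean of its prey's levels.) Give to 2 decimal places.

Q: 1 + 1 = 2
R: 1 + 2 = 3
S: 1 + (0.25×1 + 0.75×2) = 2.75
T: 1 + (0.16×3 + 0.84×2) = 3.16
U: 1 + 2.75 = 3.75

3.75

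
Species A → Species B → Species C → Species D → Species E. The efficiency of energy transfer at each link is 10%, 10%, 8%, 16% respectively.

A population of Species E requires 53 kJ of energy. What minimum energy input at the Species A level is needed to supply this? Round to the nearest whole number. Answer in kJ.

Cumulative transfer efficiency: 0.1 × 0.1 × 0.08 × 0.16 = 0.000128
Species A energy = 53 / 0.000128 = 414063 kJ

414063 kJ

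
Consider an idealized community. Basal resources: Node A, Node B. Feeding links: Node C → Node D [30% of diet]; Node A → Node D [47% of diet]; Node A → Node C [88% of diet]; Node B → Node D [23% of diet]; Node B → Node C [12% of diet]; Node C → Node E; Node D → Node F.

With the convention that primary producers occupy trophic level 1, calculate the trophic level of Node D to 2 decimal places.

Node C: 1 + (0.88×1 + 0.12×1) = 2
Node D: 1 + (0.23×1 + 0.3×2 + 0.47×1) = 2.3
Node E: 1 + 2 = 3
Node F: 1 + 2.3 = 3.3

2.30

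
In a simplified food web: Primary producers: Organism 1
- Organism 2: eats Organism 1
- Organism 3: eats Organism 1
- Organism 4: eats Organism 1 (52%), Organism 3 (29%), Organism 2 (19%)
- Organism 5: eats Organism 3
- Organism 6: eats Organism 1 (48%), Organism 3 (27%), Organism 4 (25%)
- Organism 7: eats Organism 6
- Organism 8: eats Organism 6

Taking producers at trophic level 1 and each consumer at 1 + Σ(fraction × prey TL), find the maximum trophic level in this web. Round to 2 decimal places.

3.64

Organism 2: 1 + 1 = 2
Organism 3: 1 + 1 = 2
Organism 4: 1 + (0.52×1 + 0.29×2 + 0.19×2) = 2.48
Organism 5: 1 + 2 = 3
Organism 6: 1 + (0.48×1 + 0.27×2 + 0.25×2.48) = 2.64
Organism 7: 1 + 2.64 = 3.64
Organism 8: 1 + 2.64 = 3.64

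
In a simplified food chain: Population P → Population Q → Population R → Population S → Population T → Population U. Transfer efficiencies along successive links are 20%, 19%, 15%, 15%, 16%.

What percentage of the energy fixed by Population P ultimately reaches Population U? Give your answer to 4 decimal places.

Product of link efficiencies: 0.2 × 0.19 × 0.15 × 0.15 × 0.16 = 0.0001368
As a percentage: 0.0001368 × 100 = 0.0137%

0.0137%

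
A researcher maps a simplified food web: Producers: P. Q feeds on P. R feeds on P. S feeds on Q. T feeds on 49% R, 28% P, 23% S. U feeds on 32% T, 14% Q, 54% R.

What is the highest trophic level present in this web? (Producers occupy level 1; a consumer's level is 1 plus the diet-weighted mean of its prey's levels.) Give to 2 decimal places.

3.30

Q: 1 + 1 = 2
R: 1 + 1 = 2
S: 1 + 2 = 3
T: 1 + (0.49×2 + 0.28×1 + 0.23×3) = 2.95
U: 1 + (0.32×2.95 + 0.14×2 + 0.54×2) = 3.304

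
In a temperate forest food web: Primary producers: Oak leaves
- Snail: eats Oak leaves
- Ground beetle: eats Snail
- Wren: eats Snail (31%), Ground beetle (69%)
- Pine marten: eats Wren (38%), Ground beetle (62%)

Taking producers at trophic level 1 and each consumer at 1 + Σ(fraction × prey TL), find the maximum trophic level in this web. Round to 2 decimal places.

Snail: 1 + 1 = 2
Ground beetle: 1 + 2 = 3
Wren: 1 + (0.31×2 + 0.69×3) = 3.69
Pine marten: 1 + (0.38×3.69 + 0.62×3) = 4.2622

4.26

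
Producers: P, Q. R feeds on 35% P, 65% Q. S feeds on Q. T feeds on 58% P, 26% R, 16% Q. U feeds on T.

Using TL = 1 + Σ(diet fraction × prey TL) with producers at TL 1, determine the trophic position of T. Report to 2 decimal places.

R: 1 + (0.35×1 + 0.65×1) = 2
S: 1 + 1 = 2
T: 1 + (0.58×1 + 0.26×2 + 0.16×1) = 2.26
U: 1 + 2.26 = 3.26

2.26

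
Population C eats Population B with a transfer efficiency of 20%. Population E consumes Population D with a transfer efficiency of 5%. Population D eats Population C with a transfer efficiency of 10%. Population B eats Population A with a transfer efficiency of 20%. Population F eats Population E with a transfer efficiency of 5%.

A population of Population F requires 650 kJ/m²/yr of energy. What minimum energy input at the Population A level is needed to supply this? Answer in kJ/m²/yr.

65000000 kJ/m²/yr

Cumulative transfer efficiency: 0.2 × 0.2 × 0.1 × 0.05 × 0.05 = 0.00001
Population A energy = 650 / 0.00001 = 65000000 kJ/m²/yr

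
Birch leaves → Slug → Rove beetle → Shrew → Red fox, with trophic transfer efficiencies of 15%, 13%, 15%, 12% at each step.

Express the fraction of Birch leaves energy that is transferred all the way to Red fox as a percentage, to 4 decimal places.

Product of link efficiencies: 0.15 × 0.13 × 0.15 × 0.12 = 0.000351
As a percentage: 0.000351 × 100 = 0.0351%

0.0351%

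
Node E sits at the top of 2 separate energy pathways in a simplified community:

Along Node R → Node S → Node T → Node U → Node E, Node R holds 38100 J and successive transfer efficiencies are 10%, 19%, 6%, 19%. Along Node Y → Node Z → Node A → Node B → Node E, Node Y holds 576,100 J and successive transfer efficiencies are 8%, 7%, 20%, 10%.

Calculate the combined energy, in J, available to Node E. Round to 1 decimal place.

Via Node R: 38100 × 0.1 × 0.19 × 0.06 × 0.19 = 8.25246 J
Via Node Y: 576100 × 0.08 × 0.07 × 0.2 × 0.1 = 64.5232 J
Total at Node E: 8.25246 + 64.5232 = 72.77566 J

72.8 J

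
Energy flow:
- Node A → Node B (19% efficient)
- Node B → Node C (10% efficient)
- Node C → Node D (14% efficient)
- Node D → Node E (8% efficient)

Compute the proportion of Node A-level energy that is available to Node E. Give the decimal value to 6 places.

0.000213

Product of link efficiencies: 0.19 × 0.1 × 0.14 × 0.08 = 0.0002128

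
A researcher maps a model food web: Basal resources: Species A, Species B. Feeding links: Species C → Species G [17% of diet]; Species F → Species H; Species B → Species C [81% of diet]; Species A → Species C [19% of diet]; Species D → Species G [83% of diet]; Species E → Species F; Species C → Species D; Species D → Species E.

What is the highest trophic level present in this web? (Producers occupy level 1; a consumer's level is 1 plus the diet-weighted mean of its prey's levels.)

Species C: 1 + (0.81×1 + 0.19×1) = 2
Species D: 1 + 2 = 3
Species E: 1 + 3 = 4
Species F: 1 + 4 = 5
Species G: 1 + (0.83×3 + 0.17×2) = 3.83
Species H: 1 + 5 = 6

6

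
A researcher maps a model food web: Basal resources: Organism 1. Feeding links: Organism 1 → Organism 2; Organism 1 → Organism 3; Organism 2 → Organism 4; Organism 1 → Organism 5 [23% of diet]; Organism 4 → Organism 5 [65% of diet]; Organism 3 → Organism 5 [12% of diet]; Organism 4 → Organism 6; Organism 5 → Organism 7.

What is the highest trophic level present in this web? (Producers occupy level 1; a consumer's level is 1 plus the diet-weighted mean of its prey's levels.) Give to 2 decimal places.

4.42

Organism 2: 1 + 1 = 2
Organism 3: 1 + 1 = 2
Organism 4: 1 + 2 = 3
Organism 5: 1 + (0.23×1 + 0.65×3 + 0.12×2) = 3.42
Organism 6: 1 + 3 = 4
Organism 7: 1 + 3.42 = 4.42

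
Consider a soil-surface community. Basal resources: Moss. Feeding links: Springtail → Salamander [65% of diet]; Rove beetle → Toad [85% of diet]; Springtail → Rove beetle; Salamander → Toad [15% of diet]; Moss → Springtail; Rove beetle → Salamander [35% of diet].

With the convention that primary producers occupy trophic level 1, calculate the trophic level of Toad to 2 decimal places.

Springtail: 1 + 1 = 2
Rove beetle: 1 + 2 = 3
Salamander: 1 + (0.65×2 + 0.35×3) = 3.35
Toad: 1 + (0.15×3.35 + 0.85×3) = 4.0525

4.05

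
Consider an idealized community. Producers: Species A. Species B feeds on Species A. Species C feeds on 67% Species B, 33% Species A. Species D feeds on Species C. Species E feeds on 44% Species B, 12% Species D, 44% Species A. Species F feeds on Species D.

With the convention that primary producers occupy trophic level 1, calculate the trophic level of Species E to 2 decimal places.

Species B: 1 + 1 = 2
Species C: 1 + (0.67×2 + 0.33×1) = 2.67
Species D: 1 + 2.67 = 3.67
Species E: 1 + (0.44×2 + 0.12×3.67 + 0.44×1) = 2.7604
Species F: 1 + 3.67 = 4.67

2.76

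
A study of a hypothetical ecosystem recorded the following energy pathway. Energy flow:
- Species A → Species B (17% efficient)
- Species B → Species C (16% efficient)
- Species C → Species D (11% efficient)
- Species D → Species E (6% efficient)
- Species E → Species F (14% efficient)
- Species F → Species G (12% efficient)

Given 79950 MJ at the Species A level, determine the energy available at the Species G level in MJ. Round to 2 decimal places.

0.24 MJ

Species B: 79950 × 0.17 = 13591.5 MJ
Species C: 13591.5 × 0.16 = 2174.64 MJ
Species D: 2174.64 × 0.11 = 239.2104 MJ
Species E: 239.2104 × 0.06 = 14.352624 MJ
Species F: 14.352624 × 0.14 = 2.00936736 MJ
Species G: 2.00936736 × 0.12 = 0.2411240832 MJ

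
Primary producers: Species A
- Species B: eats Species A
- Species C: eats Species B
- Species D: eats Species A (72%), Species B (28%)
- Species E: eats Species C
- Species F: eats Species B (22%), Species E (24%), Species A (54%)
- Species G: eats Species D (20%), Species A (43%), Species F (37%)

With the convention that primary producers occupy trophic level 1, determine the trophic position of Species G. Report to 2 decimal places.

2.97

Species B: 1 + 1 = 2
Species C: 1 + 2 = 3
Species D: 1 + (0.72×1 + 0.28×2) = 2.28
Species E: 1 + 3 = 4
Species F: 1 + (0.22×2 + 0.24×4 + 0.54×1) = 2.94
Species G: 1 + (0.2×2.28 + 0.43×1 + 0.37×2.94) = 2.9738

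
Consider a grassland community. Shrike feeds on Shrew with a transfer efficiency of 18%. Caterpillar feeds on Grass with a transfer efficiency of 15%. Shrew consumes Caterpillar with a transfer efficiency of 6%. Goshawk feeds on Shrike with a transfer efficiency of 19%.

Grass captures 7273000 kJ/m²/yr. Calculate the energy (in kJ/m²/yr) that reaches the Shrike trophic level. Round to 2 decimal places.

Caterpillar: 7273000 × 0.15 = 1090950 kJ/m²/yr
Shrew: 1090950 × 0.06 = 65457 kJ/m²/yr
Shrike: 65457 × 0.18 = 11782.26 kJ/m²/yr

11782.26 kJ/m²/yr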